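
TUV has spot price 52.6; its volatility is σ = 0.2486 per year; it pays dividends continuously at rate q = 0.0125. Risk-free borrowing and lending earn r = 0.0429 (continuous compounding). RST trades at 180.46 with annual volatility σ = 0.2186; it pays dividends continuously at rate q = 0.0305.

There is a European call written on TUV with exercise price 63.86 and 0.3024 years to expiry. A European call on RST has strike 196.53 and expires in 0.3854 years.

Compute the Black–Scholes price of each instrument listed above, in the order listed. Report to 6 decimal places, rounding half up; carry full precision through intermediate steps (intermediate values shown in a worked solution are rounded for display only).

price(TUV call K=63.86) = 0.319649
price(RST call K=196.53) = 4.290841

[TUV call K=63.86]
σ√T = 0.2486·√0.3024 = 0.136707
d₁ = (ln(S/K) + (r−q+σ²/2)T) / (σ√T) = (ln(52.6/63.86) + (0.0429−0.0125+0.2486²/2)·0.3024) / 0.136707 = (-0.193977 + 0.018537) / 0.136707 = -1.283322
d₂ = d₁ − σ√T = -1.283322 − 0.136707 = -1.420030
e^{−rT} = 0.987111
e^{−qT} = 0.996227
N(d₁) = 0.099690,  N(d₂) = 0.077800
price = S·e^{−qT}·N(d₁) − K·e^{−rT}·N(d₂) = 5.223889 − 4.904240 = 0.319649
[RST call K=196.53]
σ√T = 0.2186·√0.3854 = 0.135708
d₁ = (ln(S/K) + (r−q+σ²/2)T) / (σ√T) = (ln(180.46/196.53) + (0.0429−0.0305+0.2186²/2)·0.3854) / 0.135708 = (-0.085306 + 0.013987) / 0.135708 = -0.525529
d₂ = d₁ − σ√T = -0.525529 − 0.135708 = -0.661238
e^{−rT} = 0.983602
e^{−qT} = 0.988314
N(d₁) = 0.299608,  N(d₂) = 0.254230
price = S·e^{−qT}·N(d₁) − K·e^{−rT}·N(d₂) = 53.435369 − 49.144528 = 4.290841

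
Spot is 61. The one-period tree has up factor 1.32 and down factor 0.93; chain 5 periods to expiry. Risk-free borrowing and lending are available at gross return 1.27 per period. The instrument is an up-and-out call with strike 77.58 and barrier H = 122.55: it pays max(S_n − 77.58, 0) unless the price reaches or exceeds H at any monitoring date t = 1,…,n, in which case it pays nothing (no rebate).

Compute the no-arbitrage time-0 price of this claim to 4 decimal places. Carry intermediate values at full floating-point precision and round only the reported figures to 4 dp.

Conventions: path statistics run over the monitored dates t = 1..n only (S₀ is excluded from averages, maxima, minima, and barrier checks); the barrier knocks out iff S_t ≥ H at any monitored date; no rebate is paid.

price = 0.9039

Under the martingale measure an up-move has probability p* = 0.8718; value the claim as the probability-weighted average of per-path payoffs, discounted 5 periods at R = 1.27.
Enumerate all 2^5 = 32 price paths (U = up ×1.32, D = down ×0.93); each path with k up-moves has probability p*^k·(1−p*)^(5−k).
DDDDD: M=56.7300, payoff=0.0000, prob=0.000035
UDDDD: M=80.5200, payoff=0.0000, prob=0.000236
DUDDD: M=74.8836, payoff=0.0000, prob=0.000236
UUDDD: M=106.2864, payoff=7.9122, prob=0.001602
DDUDD: M=69.6417, payoff=0.0000, prob=0.000236
UDUDD: M=98.8464, payoff=7.9122, prob=0.001602
DUUDD: M=98.8464, payoff=7.9122, prob=0.001602
UUUDD: M=140.2980, payoff=0.0000, prob=0.010891
DDDUD: M=64.7668, payoff=0.0000, prob=0.000236
UDDUD: M=91.9271, payoff=7.9122, prob=0.001602
DUDUD: M=91.9271, payoff=7.9122, prob=0.001602
UUDUD: M=130.4772, payoff=0.0000, prob=0.010891
DDUUD: M=91.9271, payoff=7.9122, prob=0.001602
UDUUD: M=130.4772, payoff=0.0000, prob=0.010891
DUUUD: M=130.4772, payoff=0.0000, prob=0.010891
UUUUD: M=185.1934, payoff=0.0000, prob=0.074056
DDDDU: M=60.2331, payoff=0.0000, prob=0.000236
UDDDU: M=85.4922, payoff=7.9122, prob=0.001602
DUDDU: M=85.4922, payoff=7.9122, prob=0.001602
UUDDU: M=121.3438, payoff=43.7638, prob=0.010891
DDUDU: M=85.4922, payoff=7.9122, prob=0.001602
UDUDU: M=121.3438, payoff=43.7638, prob=0.010891
DUUDU: M=121.3438, payoff=43.7638, prob=0.010891
UUUDU: M=172.2299, payoff=0.0000, prob=0.074056
DDDUU: M=85.4922, payoff=7.9122, prob=0.001602
UDDUU: M=121.3438, payoff=43.7638, prob=0.010891
DUDUU: M=121.3438, payoff=43.7638, prob=0.010891
UUDUU: M=172.2299, payoff=0.0000, prob=0.074056
DDUUU: M=121.3438, payoff=43.7638, prob=0.010891
UDUUU: M=172.2299, payoff=0.0000, prob=0.074056
DUUUU: M=172.2299, payoff=0.0000, prob=0.074056
UUUUU: M=244.4553, payoff=0.0000, prob=0.503584
Price = Σ prob·payoff / R^5 = 2.986415 / 3.303837 = 0.9039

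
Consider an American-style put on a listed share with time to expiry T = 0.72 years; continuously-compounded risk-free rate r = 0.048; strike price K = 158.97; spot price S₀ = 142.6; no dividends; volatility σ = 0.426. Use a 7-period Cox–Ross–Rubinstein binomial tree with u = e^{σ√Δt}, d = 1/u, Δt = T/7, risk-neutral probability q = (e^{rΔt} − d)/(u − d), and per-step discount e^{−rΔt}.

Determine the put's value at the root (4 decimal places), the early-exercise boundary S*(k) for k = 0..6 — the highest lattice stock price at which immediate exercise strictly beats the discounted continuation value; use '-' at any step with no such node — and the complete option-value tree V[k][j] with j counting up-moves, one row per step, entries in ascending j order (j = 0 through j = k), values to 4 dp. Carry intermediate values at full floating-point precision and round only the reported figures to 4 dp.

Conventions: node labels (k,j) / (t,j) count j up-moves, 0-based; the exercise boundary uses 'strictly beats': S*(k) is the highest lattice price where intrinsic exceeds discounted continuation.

params: Δt=0.10286 u=1.14640 d=0.87230 q=0.48395 e^(-rΔt)=0.99508
t_7 payoffs: 104.1708 86.9514 64.3213 34.5803 0.0000 0.0000 0.0000 0.0000
t_6: node(6,0) S=62.8217 payoff=96.1483 vs cont=95.3654 → 96.1483 [stop]  node(6,1) S=82.5619 payoff=76.4081 vs cont=75.6252 → 76.4081 [stop]  node(6,2) S=108.5049 payoff=50.4651 vs cont=49.6821 → 50.4651 [stop]  node(6,3) S=142.6000 payoff=16.3700 vs cont=17.7571 → 17.7571 [wait]  node(6,4) S=187.4086 payoff=0.0000 vs cont=0.0000 → 0.0000 [wait]  node(6,5) S=246.2973 payoff=0.0000 vs cont=0.0000 → 0.0000 [wait]  node(6,6) S=323.6903 payoff=0.0000 vs cont=0.0000 → 0.0000 [wait]  ⇒ S*(6)=108.5049
t_5: node(5,0) S=72.0186 payoff=86.9514 vs cont=86.1685 → 86.9514 [stop]  node(5,1) S=94.6487 payoff=64.3213 vs cont=63.5384 → 64.3213 [stop]  node(5,2) S=124.3897 payoff=34.5803 vs cont=34.4654 → 34.5803 [stop]  node(5,3) S=163.4762 payoff=0.0000 vs cont=9.1184 → 9.1184 [wait]  node(5,4) S=214.8447 payoff=0.0000 vs cont=0.0000 → 0.0000 [wait]  node(5,5) S=282.3545 payoff=0.0000 vs cont=0.0000 → 0.0000 [wait]  ⇒ S*(5)=124.3897
t_4: node(4,0) S=82.5619 payoff=76.4081 vs cont=75.6252 → 76.4081 [stop]  node(4,1) S=108.5049 payoff=50.4651 vs cont=49.6821 → 50.4651 [stop]  node(4,2) S=142.6000 payoff=16.3700 vs cont=22.1483 → 22.1483 [wait]  node(4,3) S=187.4086 payoff=0.0000 vs cont=4.6823 → 4.6823 [wait]  node(4,4) S=246.2973 payoff=0.0000 vs cont=0.0000 → 0.0000 [wait]  ⇒ S*(4)=108.5049
t_3: node(3,0) S=94.6487 payoff=64.3213 vs cont=63.5384 → 64.3213 [stop]  node(3,1) S=124.3897 payoff=34.5803 vs cont=36.5800 → 36.5800 [wait]  node(3,2) S=163.4762 payoff=0.0000 vs cont=13.6281 → 13.6281 [wait]  node(3,3) S=214.8447 payoff=0.0000 vs cont=2.4044 → 2.4044 [wait]  ⇒ S*(3)=94.6487
t_2: node(2,0) S=108.5049 payoff=50.4651 vs cont=50.6452 → 50.6452 [wait]  node(2,1) S=142.6000 payoff=16.3700 vs cont=25.3469 → 25.3469 [wait]  node(2,2) S=187.4086 payoff=0.0000 vs cont=8.1560 → 8.1560 [wait]  ⇒ S*(2)=-
t_1: node(1,0) S=124.3897 payoff=34.5803 vs cont=38.2128 → 38.2128 [wait]  node(1,1) S=163.4762 payoff=0.0000 vs cont=16.9434 → 16.9434 [wait]  ⇒ S*(1)=-
t_0: node(0,0) S=142.6000 payoff=16.3700 vs cont=27.7819 → 27.7819 [wait]  ⇒ S*(0)=-

price = 27.7819
boundary = - - - 94.6487 108.5049 124.3897 108.5049
tree:
27.7819
38.2128 16.9434
50.6452 25.3469 8.1560
64.3213 36.5800 13.6281 2.4044
76.4081 50.4651 22.1483 4.6823 0.0000
86.9514 64.3213 34.5803 9.1184 0.0000 0.0000
96.1483 76.4081 50.4651 17.7571 0.0000 0.0000 0.0000
104.1708 86.9514 64.3213 34.5803 0.0000 0.0000 0.0000 0.0000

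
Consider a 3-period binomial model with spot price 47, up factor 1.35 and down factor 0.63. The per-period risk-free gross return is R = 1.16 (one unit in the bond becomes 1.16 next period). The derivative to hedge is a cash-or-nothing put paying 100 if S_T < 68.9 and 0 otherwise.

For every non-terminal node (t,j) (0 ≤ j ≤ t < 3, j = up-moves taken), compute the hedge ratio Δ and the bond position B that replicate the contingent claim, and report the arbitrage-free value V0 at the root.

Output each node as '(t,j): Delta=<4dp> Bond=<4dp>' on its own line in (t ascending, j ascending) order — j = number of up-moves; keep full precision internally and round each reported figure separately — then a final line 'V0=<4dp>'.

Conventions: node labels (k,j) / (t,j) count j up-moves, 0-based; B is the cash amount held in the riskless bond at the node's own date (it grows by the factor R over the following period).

(0,0): Delta=-1.1900 Bond=94.4411
(1,0): Delta=0.0000 Bond=74.3163
(1,1): Delta=-1.3891 Bond=122.1832
(2,0): Delta=0.0000 Bond=86.2069
(2,1): Delta=0.0000 Bond=86.2069
(2,2): Delta=-1.6214 Bond=161.6379
V0=38.5119

No-arbitrage ⇒ martingale measure with p* = (R−d)/(u−d) = 0.7361.
At maturity the claim pays: V(3,0)=100.0000, V(3,1)=100.0000, V(3,2)=100.0000, V(3,3)=0.0000
(2,0): S=18.6543. Δ = (V_up−V_dn)/(S_up−S_dn) = (100.0000−100.0000)/(25.1833−11.7522) = 0.0000. V = [p*·100.0000 + (1−p*)·100.0000]/1.16 = 86.2069. B = V − Δ·S = 86.2069.
(2,1): S=39.9735. Δ = (V_up−V_dn)/(S_up−S_dn) = (100.0000−100.0000)/(53.9642−25.1833) = 0.0000. V = [p*·100.0000 + (1−p*)·100.0000]/1.16 = 86.2069. B = V − Δ·S = 86.2069.
(2,2): S=85.6575. Δ = (V_up−V_dn)/(S_up−S_dn) = (0.0000−100.0000)/(115.6376−53.9642) = -1.6214. V = [p*·0.0000 + (1−p*)·100.0000]/1.16 = 22.7490. B = V − Δ·S = 161.6379.
(1,0): S=29.6100. Δ = (V_up−V_dn)/(S_up−S_dn) = (86.2069−86.2069)/(39.9735−18.6543) = 0.0000. V = [p*·86.2069 + (1−p*)·86.2069]/1.16 = 74.3163. B = V − Δ·S = 74.3163.
(1,1): S=63.4500. Δ = (V_up−V_dn)/(S_up−S_dn) = (22.7490−86.2069)/(85.6575−39.9735) = -1.3891. V = [p*·22.7490 + (1−p*)·86.2069]/1.16 = 34.0473. B = V − Δ·S = 122.1832.
(0,0): S=47.0000. Δ = (V_up−V_dn)/(S_up−S_dn) = (34.0473−74.3163)/(63.4500−29.6100) = -1.1900. V = [p*·34.0473 + (1−p*)·74.3163]/1.16 = 38.5119. B = V − Δ·S = 94.4411.
Check: Δ(0,0)·S0 + B(0,0) = 38.5119 = V0.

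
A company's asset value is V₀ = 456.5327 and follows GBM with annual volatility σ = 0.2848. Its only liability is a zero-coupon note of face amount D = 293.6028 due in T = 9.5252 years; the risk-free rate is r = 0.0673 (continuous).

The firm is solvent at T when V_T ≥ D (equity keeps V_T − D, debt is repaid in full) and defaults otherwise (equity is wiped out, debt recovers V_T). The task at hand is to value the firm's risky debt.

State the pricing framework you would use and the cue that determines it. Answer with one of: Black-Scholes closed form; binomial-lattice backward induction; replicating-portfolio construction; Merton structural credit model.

framework: Merton structural credit model

Key observation: with the firm-asset dynamics (V₀ = 456.5327) and a single zero-coupon liability of face 293.6028 given, debt value, spread, and default probability all derive from the option view of the balance sheet.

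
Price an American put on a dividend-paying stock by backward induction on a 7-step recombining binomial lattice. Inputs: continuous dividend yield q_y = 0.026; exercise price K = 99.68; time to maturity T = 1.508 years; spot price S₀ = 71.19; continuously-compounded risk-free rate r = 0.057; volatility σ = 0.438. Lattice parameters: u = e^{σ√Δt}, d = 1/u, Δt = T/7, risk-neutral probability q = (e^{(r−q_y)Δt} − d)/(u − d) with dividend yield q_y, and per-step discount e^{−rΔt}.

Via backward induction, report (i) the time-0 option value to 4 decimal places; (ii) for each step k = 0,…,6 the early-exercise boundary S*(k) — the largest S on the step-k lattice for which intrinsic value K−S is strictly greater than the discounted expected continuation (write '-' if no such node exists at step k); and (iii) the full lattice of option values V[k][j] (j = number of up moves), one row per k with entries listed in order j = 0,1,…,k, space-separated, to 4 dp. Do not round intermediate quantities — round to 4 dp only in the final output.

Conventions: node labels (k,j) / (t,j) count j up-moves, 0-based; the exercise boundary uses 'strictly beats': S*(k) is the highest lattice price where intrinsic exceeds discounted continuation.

params: Δt=0.21543 u=1.22543 d=0.81604 q=0.46572 e^(-rΔt)=0.98780
t_7 payoffs: 82.5250 73.9185 60.9944 41.5863 12.4414 0.0000 0.0000 0.0000
t_6: node(6,0) S=21.0223 payoff=78.6577 vs cont=77.5586 → 78.6577 [stop]  node(6,1) S=31.5690 payoff=68.1110 vs cont=67.0708 → 68.1110 [stop]  node(6,2) S=47.4067 payoff=52.2733 vs cont=51.3216 → 52.2733 [stop]  node(6,3) S=71.1900 payoff=28.4900 vs cont=27.6711 → 28.4900 [stop]  node(6,4) S=106.9051 payoff=0.0000 vs cont=6.5661 → 6.5661 [wait]  node(6,5) S=160.5380 payoff=0.0000 vs cont=0.0000 → 0.0000 [wait]  node(6,6) S=241.0778 payoff=0.0000 vs cont=0.0000 → 0.0000 [wait]  ⇒ S*(6)=71.1900
t_5: node(5,0) S=25.7615 payoff=73.9185 vs cont=72.8459 → 73.9185 [stop]  node(5,1) S=38.6856 payoff=60.9944 vs cont=59.9939 → 60.9944 [stop]  node(5,2) S=58.0937 payoff=41.5863 vs cont=40.6942 → 41.5863 [stop]  node(5,3) S=87.2386 payoff=12.4414 vs cont=18.0566 → 18.0566 [wait]  node(5,4) S=131.0051 payoff=0.0000 vs cont=3.4653 → 3.4653 [wait]  node(5,5) S=196.7286 payoff=0.0000 vs cont=0.0000 → 0.0000 [wait]  ⇒ S*(5)=58.0937
t_4: node(4,0) S=31.5690 payoff=68.1110 vs cont=67.0708 → 68.1110 [stop]  node(4,1) S=47.4067 payoff=52.2733 vs cont=51.3216 → 52.2733 [stop]  node(4,2) S=71.1900 payoff=28.4900 vs cont=30.2543 → 30.2543 [wait]  node(4,3) S=106.9051 payoff=0.0000 vs cont=11.1237 → 11.1237 [wait]  node(4,4) S=160.5380 payoff=0.0000 vs cont=1.8289 → 1.8289 [wait]  ⇒ S*(4)=47.4067
t_3: node(3,0) S=38.6856 payoff=60.9944 vs cont=59.9939 → 60.9944 [stop]  node(3,1) S=58.0937 payoff=41.5863 vs cont=41.5058 → 41.5863 [stop]  node(3,2) S=87.2386 payoff=12.4414 vs cont=21.0843 → 21.0843 [wait]  node(3,3) S=131.0051 payoff=0.0000 vs cont=6.7120 → 6.7120 [wait]  ⇒ S*(3)=58.0937
t_2: node(2,0) S=47.4067 payoff=52.2733 vs cont=51.3216 → 52.2733 [stop]  node(2,1) S=71.1900 payoff=28.4900 vs cont=31.6471 → 31.6471 [wait]  node(2,2) S=106.9051 payoff=0.0000 vs cont=14.2153 → 14.2153 [wait]  ⇒ S*(2)=47.4067
t_1: node(1,0) S=58.0937 payoff=41.5863 vs cont=42.1466 → 42.1466 [wait]  node(1,1) S=87.2386 payoff=12.4414 vs cont=23.2417 → 23.2417 [wait]  ⇒ S*(1)=-
t_0: node(0,0) S=71.1900 payoff=28.4900 vs cont=32.9353 → 32.9353 [wait]  ⇒ S*(0)=-

price = 32.9353
boundary = - - 47.4067 58.0937 47.4067 58.0937 71.1900
tree:
32.9353
42.1466 23.2417
52.2733 31.6471 14.2153
60.9944 41.5863 21.0843 6.7120
68.1110 52.2733 30.2543 11.1237 1.8289
73.9185 60.9944 41.5863 18.0566 3.4653 0.0000
78.6577 68.1110 52.2733 28.4900 6.5661 0.0000 0.0000
82.5250 73.9185 60.9944 41.5863 12.4414 0.0000 0.0000 0.0000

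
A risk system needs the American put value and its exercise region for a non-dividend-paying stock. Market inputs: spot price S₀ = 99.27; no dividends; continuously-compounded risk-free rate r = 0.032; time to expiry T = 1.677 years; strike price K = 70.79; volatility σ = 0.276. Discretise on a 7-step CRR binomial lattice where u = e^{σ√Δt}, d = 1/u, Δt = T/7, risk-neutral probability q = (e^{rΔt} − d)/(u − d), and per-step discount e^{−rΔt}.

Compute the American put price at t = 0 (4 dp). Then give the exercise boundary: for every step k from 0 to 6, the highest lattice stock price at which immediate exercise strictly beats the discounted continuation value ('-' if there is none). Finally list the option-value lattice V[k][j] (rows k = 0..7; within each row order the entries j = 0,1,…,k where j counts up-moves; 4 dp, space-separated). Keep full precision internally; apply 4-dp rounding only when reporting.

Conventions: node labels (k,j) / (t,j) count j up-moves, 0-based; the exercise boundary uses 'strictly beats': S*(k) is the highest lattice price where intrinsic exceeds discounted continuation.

price = 2.1786
boundary = - - - - - 50.5210 57.8284
tree:
2.1786
3.5917 0.7688
5.8013 1.3905 0.1458
9.1329 2.4883 0.2907 0.0000
13.9105 4.3945 0.5797 0.0000 0.0000
20.2690 7.6315 1.1561 0.0000 0.0000 0.0000
26.6531 12.9616 2.3054 0.0000 0.0000 0.0000 0.0000
32.2304 20.2690 4.5973 0.0000 0.0000 0.0000 0.0000 0.0000

Δt=0.23957, u=1.14464, d=0.87364, q=0.49468, disc=e^(-rΔt)=0.99236
k=7 terminal: V=max(K-S,0) → 32.2304 20.2690 4.5973 0.0000 0.0000 0.0000 0.0000 0.0000
k=6: j=0 S=44.1369 intr=26.6531 cont=26.1124 V=26.6531[EX]; j=1 S=57.8284 intr=12.9616 cont=12.4210 V=12.9616[EX]; j=2 S=75.7669 intr=0.0000 cont=2.3054 V=2.3054[hold]; j=3 S=99.2700 intr=0.0000 cont=0.0000 V=0.0000[hold]; j=4 S=130.0639 intr=0.0000 cont=0.0000 V=0.0000[hold]; j=5 S=170.4101 intr=0.0000 cont=0.0000 V=0.0000[hold]; j=6 S=223.2718 intr=0.0000 cont=0.0000 V=0.0000[hold]  S*(6)=57.8284
k=5: j=0 S=50.5210 intr=20.2690 cont=19.7284 V=20.2690[EX]; j=1 S=66.1927 intr=4.5973 cont=7.6315 V=7.6315[hold]; j=2 S=86.7259 intr=0.0000 cont=1.1561 V=1.1561[hold]; j=3 S=113.6285 intr=0.0000 cont=0.0000 V=0.0000[hold]; j=4 S=148.8764 intr=0.0000 cont=0.0000 V=0.0000[hold]; j=5 S=195.0583 intr=0.0000 cont=0.0000 V=0.0000[hold]  S*(5)=50.5210
k=4: j=0 S=57.8284 intr=12.9616 cont=13.9105 V=13.9105[hold]; j=1 S=75.7669 intr=0.0000 cont=4.3945 V=4.3945[hold]; j=2 S=99.2700 intr=0.0000 cont=0.5797 V=0.5797[hold]; j=3 S=130.0639 intr=0.0000 cont=0.0000 V=0.0000[hold]; j=4 S=170.4101 intr=0.0000 cont=0.0000 V=0.0000[hold]  S*(4)=-
k=3: j=0 S=66.1927 intr=4.5973 cont=9.1329 V=9.1329[hold]; j=1 S=86.7259 intr=0.0000 cont=2.4883 V=2.4883[hold]; j=2 S=113.6285 intr=0.0000 cont=0.2907 V=0.2907[hold]; j=3 S=148.8764 intr=0.0000 cont=0.0000 V=0.0000[hold]  S*(3)=-
k=2: j=0 S=75.7669 intr=0.0000 cont=5.8013 V=5.8013[hold]; j=1 S=99.2700 intr=0.0000 cont=1.3905 V=1.3905[hold]; j=2 S=130.0639 intr=0.0000 cont=0.1458 V=0.1458[hold]  S*(2)=-
k=1: j=0 S=86.7259 intr=0.0000 cont=3.5917 V=3.5917[hold]; j=1 S=113.6285 intr=0.0000 cont=0.7688 V=0.7688[hold]  S*(1)=-
k=0: j=0 S=99.2700 intr=0.0000 cont=2.1786 V=2.1786[hold]  S*(0)=-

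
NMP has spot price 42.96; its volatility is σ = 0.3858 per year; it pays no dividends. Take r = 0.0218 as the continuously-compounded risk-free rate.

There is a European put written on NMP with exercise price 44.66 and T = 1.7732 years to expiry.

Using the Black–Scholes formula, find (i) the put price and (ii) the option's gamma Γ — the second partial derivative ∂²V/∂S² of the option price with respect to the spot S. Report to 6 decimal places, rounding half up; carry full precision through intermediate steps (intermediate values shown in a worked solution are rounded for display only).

σ√T = 0.3858·√1.7732 = 0.513737
d₁ = (ln(S/K) + (r+σ²/2)T) / (σ√T) = (ln(42.96/44.66) + (0.0218+0.3858²/2)·1.7732) / 0.513737 = (-0.038809 + 0.170619) / 0.513737 = 0.256571
d₂ = d₁ − σ√T = 0.256571 − 0.513737 = -0.257167
e^{−rT} = 0.962082
N(−d₁) = 0.398755,  N(−d₂) = 0.601475
Put price V = K·e^{−rT}·N(−d₂) − S·N(−d₁) = 25.843316 − 17.130518 = 8.712798
φ(d₁) = (1/√(2π))·e^{−d₁²/2} = 0.386025
Γ = φ(d₁) / (S·σ·√T) = 0.017491

price = 8.712798
Γ = 0.017491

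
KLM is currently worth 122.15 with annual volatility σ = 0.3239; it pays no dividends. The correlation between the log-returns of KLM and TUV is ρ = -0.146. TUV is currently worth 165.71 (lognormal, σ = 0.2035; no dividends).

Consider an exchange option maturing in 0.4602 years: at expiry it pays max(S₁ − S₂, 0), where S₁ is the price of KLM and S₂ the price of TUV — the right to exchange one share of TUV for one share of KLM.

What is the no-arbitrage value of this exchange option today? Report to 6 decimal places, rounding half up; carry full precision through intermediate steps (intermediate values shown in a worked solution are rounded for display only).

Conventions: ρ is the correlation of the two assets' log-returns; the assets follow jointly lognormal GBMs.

σ_eff = √(σ₁² + σ₂² − 2ρσ₁σ₂) = √(0.3239² + 0.2035² − 2·-0.146·0.3239·0.2035) = 0.406903
d₁ = (ln(S₁/S₂) + (q₂ − q₁ + σ_eff²/2)T) / (σ_eff√T) = (ln(122.15/165.71) + (0.0 − 0.0 + 0.082785)·0.4602) / 0.276035 = -0.966876
d₂ = d₁ − σ_eff√T = -0.966876 − 0.276035 = -1.242911
N(d₁) = 0.166803,  N(d₂) = 0.106950
V = S₁·e^{−q₁T}·N(d₁) − S₂·e^{−q₂T}·N(d₂) = 20.374993 − 17.722735 = 2.652257
Key observation: the rate r is irrelevant here: denominating values in TUV turns the exchange into a ratio option on S₁/S₂, and discounting at r drops out.

exchange price = 2.652257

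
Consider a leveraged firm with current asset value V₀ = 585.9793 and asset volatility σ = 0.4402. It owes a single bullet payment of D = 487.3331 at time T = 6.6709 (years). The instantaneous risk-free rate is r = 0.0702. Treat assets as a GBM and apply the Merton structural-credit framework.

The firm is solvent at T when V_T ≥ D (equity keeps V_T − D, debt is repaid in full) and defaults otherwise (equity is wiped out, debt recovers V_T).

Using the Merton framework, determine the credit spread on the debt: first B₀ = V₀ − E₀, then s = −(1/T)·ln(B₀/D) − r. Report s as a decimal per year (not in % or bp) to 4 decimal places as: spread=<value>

With assets at 585.9793 and a single debt payment of 487.3331 at 6.6709 years:
d₁ = [ln(V₀/D) + (r + σ²/2)T] / (σ√T)
   = [ln(585.9793/487.3331) + (0.0702 + 0.5·0.4402²)·6.6709] / (0.4402·√6.6709)
   = [0.184337 + 1.114627] / 1.136952 = 1.142497
d₂ = d₁ − σ√T = 1.142497 − 1.136952 = 0.005544
N(d₁) = 0.873376,  N(d₂) = 0.502212,  e^(−rT) = 0.626067
E₀ = V₀·N(d₁) − D·e^(−rT)·N(d₂)
   = 585.9793·0.873376 − 487.3331·0.626067·0.502212 = 358.553825
B₀ = V₀ − E₀ = 585.9793 − 358.553825 = 227.425475
spread = −(1/T)·ln(B₀/D) − r = −(1/6.6709)·ln(227.425475/487.3331) − 0.0702 = 0.04404624

spread=0.0440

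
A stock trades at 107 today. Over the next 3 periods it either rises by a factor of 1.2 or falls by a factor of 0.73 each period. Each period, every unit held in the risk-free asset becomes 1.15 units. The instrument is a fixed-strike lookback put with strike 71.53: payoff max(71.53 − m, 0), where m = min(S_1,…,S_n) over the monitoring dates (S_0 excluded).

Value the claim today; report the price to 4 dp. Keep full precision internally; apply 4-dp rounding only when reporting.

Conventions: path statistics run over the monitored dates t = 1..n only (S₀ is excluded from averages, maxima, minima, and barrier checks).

price = 0.1615

With p* = (R−d)/(u−d) = 0.8936, sum probability × payoff across the paths and divide by R^3.
Enumerate all 2^3 = 8 price paths (U = up ×1.2, D = down ×0.73); each path with k up-moves has probability p*^k·(1−p*)^(3−k).
DDD: m=41.6248, payoff=29.9052, prob=0.001204
UDD: m=68.4244, payoff=3.1056, prob=0.010113
DUD: m=68.4244, payoff=3.1056, prob=0.010113
UUD: m=112.4784, payoff=0.0000, prob=0.084952
DDU: m=57.0203, payoff=14.5097, prob=0.010113
UDU: m=93.7320, payoff=0.0000, prob=0.084952
DUU: m=78.1100, payoff=0.0000, prob=0.084952
UUU: m=128.4000, payoff=0.0000, prob=0.713599
Price = Σ prob·payoff / R^3 = 0.245564 / 1.520875 = 0.1615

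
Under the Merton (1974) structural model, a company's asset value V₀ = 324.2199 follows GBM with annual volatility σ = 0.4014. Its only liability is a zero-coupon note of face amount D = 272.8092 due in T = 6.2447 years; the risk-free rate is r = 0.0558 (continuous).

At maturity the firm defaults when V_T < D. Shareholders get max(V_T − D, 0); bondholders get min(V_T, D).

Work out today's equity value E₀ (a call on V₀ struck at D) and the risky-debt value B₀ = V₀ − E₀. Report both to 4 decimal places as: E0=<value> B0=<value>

E0=176.7627 B0=147.4572

Apply the equity-as-call identities (strike 272.8092, horizon 6.2447 years):
d₁ = [ln(V₀/D) + (r + σ²/2)T] / (σ√T)
   = [ln(324.2199/272.8092) + (0.0558 + 0.5·0.4014²)·6.2447] / (0.4014·√6.2447)
   = [0.172649 + 0.851533] / 1.003074 = 1.021044
d₂ = d₁ − σ√T = 1.021044 − 1.003074 = 0.017969
N(d₁) = 0.846383,  N(d₂) = 0.507168,  e^(−rT) = 0.705778
E₀ = V₀·N(d₁) − D·e^(−rT)·N(d₂)
   = 324.2199·0.846383 − 272.8092·0.705778·0.507168 = 176.762654
B₀ = V₀ − E₀ = 324.2199 − 176.762654 = 147.457246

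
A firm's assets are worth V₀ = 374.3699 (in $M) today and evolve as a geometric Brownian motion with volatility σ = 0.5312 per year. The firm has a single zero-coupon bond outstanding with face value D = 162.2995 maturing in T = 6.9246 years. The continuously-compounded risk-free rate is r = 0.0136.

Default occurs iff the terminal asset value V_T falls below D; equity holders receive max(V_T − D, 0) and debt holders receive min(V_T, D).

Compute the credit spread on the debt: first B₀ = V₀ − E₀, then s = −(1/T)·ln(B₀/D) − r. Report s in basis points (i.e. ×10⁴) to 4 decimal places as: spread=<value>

spread=504.4230

Work the structural quantities from V₀ = 374.3699 against face 162.2995:
d₁ = [ln(V₀/D) + (r + σ²/2)T] / (σ√T)
   = [ln(374.3699/162.2995) + (0.0136 + 0.5·0.5312²)·6.9246] / (0.5312·√6.9246)
   = [0.835801 + 1.071144] / 1.397833 = 1.364215
d₂ = d₁ − σ√T = 1.364215 − 1.397833 = -0.033619
N(d₁) = 0.913750,  N(d₂) = 0.486591,  e^(−rT) = 0.910124
E₀ = V₀·N(d₁) − D·e^(−rT)·N(d₂)
   = 374.3699·0.913750 − 162.2995·0.910124·0.486591 = 270.204907
B₀ = V₀ − E₀ = 374.3699 − 270.204907 = 104.164993
spread = −(1/T)·ln(B₀/D) − r = −(1/6.9246)·ln(104.164993/162.2995) − 0.0136 = 0.05044230
in basis points: 0.05044230 × 10⁴ = 504.4230 bp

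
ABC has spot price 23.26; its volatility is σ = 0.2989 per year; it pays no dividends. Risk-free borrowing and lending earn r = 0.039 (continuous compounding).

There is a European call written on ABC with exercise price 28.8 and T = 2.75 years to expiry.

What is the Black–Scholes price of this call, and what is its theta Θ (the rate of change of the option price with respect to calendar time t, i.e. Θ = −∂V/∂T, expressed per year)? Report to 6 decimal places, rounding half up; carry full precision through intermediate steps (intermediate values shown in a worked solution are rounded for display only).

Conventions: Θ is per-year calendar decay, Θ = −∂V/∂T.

price = 3.610838
Θ = -1.160573

σ√T = 0.2989·√2.75 = 0.495670
d₁ = (ln(S/K) + (r+σ²/2)T) / (σ√T) = (ln(23.26/28.8) + (0.039+0.2989²/2)·2.75) / 0.495670 = (-0.213640 + 0.230094) / 0.495670 = 0.033195
d₂ = d₁ − σ√T = 0.033195 − 0.495670 = -0.462474
e^{−rT} = 0.898301
N(d₁) = 0.513241,  N(d₂) = 0.321871
Call price V = S·N(d₁) − K·e^{−rT}·N(d₂) = 11.937976 − 8.327138 = 3.610838
φ(d₁) = (1/√(2π))·e^{−d₁²/2} = 0.398723
Θ = −S·φ(d₁)·σ/(2√T) − r·K·e^{−rT}·N(d₂) = −0.835815 − 0.324758 = -1.160573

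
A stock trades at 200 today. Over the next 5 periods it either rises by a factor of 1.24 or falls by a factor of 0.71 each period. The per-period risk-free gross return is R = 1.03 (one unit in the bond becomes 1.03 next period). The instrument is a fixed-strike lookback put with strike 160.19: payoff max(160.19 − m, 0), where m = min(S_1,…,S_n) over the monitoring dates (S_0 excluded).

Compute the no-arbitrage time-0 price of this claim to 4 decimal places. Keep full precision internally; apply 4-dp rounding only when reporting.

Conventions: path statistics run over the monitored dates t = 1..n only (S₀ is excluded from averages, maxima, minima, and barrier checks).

price = 25.5128

Under the martingale measure an up-move has probability p* = 0.6038; value the claim as the probability-weighted average of per-path payoffs, discounted 5 periods at R = 1.03.
Enumerate all 2^5 = 32 price paths (U = up ×1.24, D = down ×0.71); each path with k up-moves has probability p*^k·(1−p*)^(5−k).
DDDDD: m=36.0846, payoff=124.1054, prob=0.009766
UDDDD: m=63.0210, payoff=97.1690, prob=0.014882
DUDDD: m=63.0210, payoff=97.1690, prob=0.014882
UUDDD: m=110.0648, payoff=50.1252, prob=0.022677
DDUDD: m=63.0210, payoff=97.1690, prob=0.014882
UDUDD: m=110.0648, payoff=50.1252, prob=0.022677
DUUDD: m=110.0648, payoff=50.1252, prob=0.022677
UUUDD: m=192.2258, payoff=0.0000, prob=0.034555
DDDUD: m=63.0210, payoff=97.1690, prob=0.014882
UDDUD: m=110.0648, payoff=50.1252, prob=0.022677
DUDUD: m=110.0648, payoff=50.1252, prob=0.022677
UUDUD: m=192.2258, payoff=0.0000, prob=0.034555
DDUUD: m=100.8200, payoff=59.3700, prob=0.022677
UDUUD: m=176.0800, payoff=0.0000, prob=0.034555
DUUUD: m=142.0000, payoff=18.1900, prob=0.034555
UUUUD: m=248.0000, payoff=0.0000, prob=0.052655
DDDDU: m=50.8234, payoff=109.3666, prob=0.014882
UDDDU: m=88.7619, payoff=71.4281, prob=0.022677
DUDDU: m=88.7619, payoff=71.4281, prob=0.022677
UUDDU: m=155.0208, payoff=5.1692, prob=0.034555
DDUDU: m=88.7619, payoff=71.4281, prob=0.022677
UDUDU: m=155.0208, payoff=5.1692, prob=0.034555
DUUDU: m=142.0000, payoff=18.1900, prob=0.034555
UUUDU: m=248.0000, payoff=0.0000, prob=0.052655
DDDUU: m=71.5822, payoff=88.6078, prob=0.022677
UDDUU: m=125.0168, payoff=35.1732, prob=0.034555
DUDUU: m=125.0168, payoff=35.1732, prob=0.034555
UUDUU: m=218.3392, payoff=0.0000, prob=0.052655
DDUUU: m=100.8200, payoff=59.3700, prob=0.034555
UDUUU: m=176.0800, payoff=0.0000, prob=0.052655
DUUUU: m=142.0000, payoff=18.1900, prob=0.052655
UUUUU: m=248.0000, payoff=0.0000, prob=0.080236
Price = Σ prob·payoff / R^5 = 29.576365 / 1.159274 = 25.5128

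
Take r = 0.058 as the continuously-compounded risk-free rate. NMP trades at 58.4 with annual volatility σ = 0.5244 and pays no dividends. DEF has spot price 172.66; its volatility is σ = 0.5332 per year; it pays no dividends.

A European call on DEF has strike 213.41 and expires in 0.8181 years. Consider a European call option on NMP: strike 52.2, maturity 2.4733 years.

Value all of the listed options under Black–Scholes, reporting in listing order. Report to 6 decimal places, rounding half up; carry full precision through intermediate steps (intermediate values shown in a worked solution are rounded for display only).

price(DEF call K=213.41) = 22.428737
price(NMP call K=52.2) = 23.905147

[DEF call K=213.41]
σ√T = 0.5332·√0.8181 = 0.482273
d₁ = (ln(S/K) + (r+σ²/2)T) / (σ√T) = (ln(172.66/213.41) + (0.058+0.5332²/2)·0.8181) / 0.482273 = (-0.211891 + 0.163744) / 0.482273 = -0.099834
d₂ = d₁ − σ√T = -0.099834 − 0.482273 = -0.582107
e^{−rT} = 0.953658
N(d₁) = 0.460238,  N(d₂) = 0.280247
price = S·N(d₁) − K·e^{−rT}·N(d₂) = 79.464712 − 57.035975 = 22.428737
[NMP call K=52.2]
σ√T = 0.5244·√2.4733 = 0.824710
d₁ = (ln(S/K) + (r+σ²/2)T) / (σ√T) = (ln(58.4/52.2) + (0.058+0.5244²/2)·2.4733) / 0.824710 = (0.112233 + 0.483524) / 0.824710 = 0.722385
d₂ = d₁ − σ√T = 0.722385 − 0.824710 = -0.102325
e^{−rT} = 0.866363
N(d₁) = 0.764971,  N(d₂) = 0.459249
price = S·N(d₁) − K·e^{−rT}·N(d₂) = 44.674310 − 20.769163 = 23.905147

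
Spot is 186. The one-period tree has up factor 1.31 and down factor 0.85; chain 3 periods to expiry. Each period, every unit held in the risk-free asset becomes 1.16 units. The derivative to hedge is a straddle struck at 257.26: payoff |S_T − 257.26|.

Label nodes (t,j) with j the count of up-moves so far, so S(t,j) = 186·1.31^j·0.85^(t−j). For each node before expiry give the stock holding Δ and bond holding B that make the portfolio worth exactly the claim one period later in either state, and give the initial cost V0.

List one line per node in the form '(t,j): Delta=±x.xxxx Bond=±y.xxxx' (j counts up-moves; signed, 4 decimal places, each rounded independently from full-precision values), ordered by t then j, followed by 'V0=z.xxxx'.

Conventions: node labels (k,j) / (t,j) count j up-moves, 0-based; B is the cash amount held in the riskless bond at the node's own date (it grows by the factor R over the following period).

Under the risk-neutral measure, an up-move has probability p* = (R−d)/(u−d) = 0.6739 and values discount at R = 1.16.
Expiry values: V(3,0)=143.0328, V(3,1)=81.2157, V(3,2)=14.0554, V(3,3)=160.8849
(2,0): S=134.3850. Δ = (V_up−V_dn)/(S_up−S_dn) = (81.2157−143.0328)/(176.0444−114.2272) = -1.0000. V = [p*·81.2157 + (1−p*)·143.0328]/1.16 = 87.3909. B = V − Δ·S = 221.7759.
(2,1): S=207.1110. Δ = (V_up−V_dn)/(S_up−S_dn) = (14.0554−81.2157)/(271.3154−176.0443) = -0.7049. V = [p*·14.0554 + (1−p*)·81.2157]/1.16 = 30.9961. B = V − Δ·S = 176.9966.
(2,2): S=319.1946. Δ = (V_up−V_dn)/(S_up−S_dn) = (160.8849−14.0554)/(418.1449−271.3154) = 1.0000. V = [p*·160.8849 + (1−p*)·14.0554]/1.16 = 97.4187. B = V − Δ·S = -221.7759.
(1,0): S=158.1000. Δ = (V_up−V_dn)/(S_up−S_dn) = (30.9961−87.3909)/(207.1110−134.3850) = -0.7754. V = [p*·30.9961 + (1−p*)·87.3909]/1.16 = 42.5739. B = V − Δ·S = 165.1712.
(1,1): S=243.6600. Δ = (V_up−V_dn)/(S_up−S_dn) = (97.4187−30.9961)/(319.1946−207.1110) = 0.5926. V = [p*·97.4187 + (1−p*)·30.9961]/1.16 = 65.3096. B = V − Δ·S = -79.0874.
(0,0): S=186.0000. Δ = (V_up−V_dn)/(S_up−S_dn) = (65.3096−42.5739)/(243.6600−158.1000) = 0.2657. V = [p*·65.3096 + (1−p*)·42.5739]/1.16 = 49.9102. B = V − Δ·S = 0.4846.
As a check, the time-0 holding Δ(0,0)·S0 + B(0,0) comes to 49.9102 — exactly V0.

(0,0): Delta=0.2657 Bond=0.4846
(1,0): Delta=-0.7754 Bond=165.1712
(1,1): Delta=0.5926 Bond=-79.0874
(2,0): Delta=-1.0000 Bond=221.7759
(2,1): Delta=-0.7049 Bond=176.9966
(2,2): Delta=1.0000 Bond=-221.7759
V0=49.9102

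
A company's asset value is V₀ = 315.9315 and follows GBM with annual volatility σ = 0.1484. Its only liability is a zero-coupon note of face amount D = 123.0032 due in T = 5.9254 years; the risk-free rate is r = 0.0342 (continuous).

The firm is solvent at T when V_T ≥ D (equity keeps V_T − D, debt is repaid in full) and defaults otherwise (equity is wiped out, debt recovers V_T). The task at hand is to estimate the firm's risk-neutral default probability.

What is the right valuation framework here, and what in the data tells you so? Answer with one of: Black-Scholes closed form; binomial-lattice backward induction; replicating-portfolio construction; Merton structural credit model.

Key observation: with the firm-asset dynamics (V₀ = 315.9315) and a single zero-coupon liability of face 123.0032 given, debt value, spread, and default probability all derive from the option view of the balance sheet.

framework: Merton structural credit model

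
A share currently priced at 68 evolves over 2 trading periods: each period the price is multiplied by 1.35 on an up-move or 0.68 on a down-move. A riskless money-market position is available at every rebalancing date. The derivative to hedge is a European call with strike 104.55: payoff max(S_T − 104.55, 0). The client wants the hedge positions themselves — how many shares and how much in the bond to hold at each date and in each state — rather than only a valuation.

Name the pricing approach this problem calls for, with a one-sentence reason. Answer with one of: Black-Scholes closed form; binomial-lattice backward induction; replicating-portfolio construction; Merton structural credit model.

framework: replicating-portfolio construction

Key observation: the mandate to exhibit the hedge at every date and state singles out the replicating-portfolio construction on the 2-period tree with factors 1.35 and 0.68 from 68.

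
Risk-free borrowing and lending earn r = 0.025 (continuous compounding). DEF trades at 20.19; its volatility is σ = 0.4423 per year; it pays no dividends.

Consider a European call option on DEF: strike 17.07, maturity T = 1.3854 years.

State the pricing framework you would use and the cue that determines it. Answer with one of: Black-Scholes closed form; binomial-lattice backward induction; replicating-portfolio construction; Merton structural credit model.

framework: Black-Scholes closed form

Key observation: a European claim on DEF (strike 17.07) — a lognormal (GBM) underlying with constant rate and volatility — has an exact closed-form value; no lattice or capital structure is involved.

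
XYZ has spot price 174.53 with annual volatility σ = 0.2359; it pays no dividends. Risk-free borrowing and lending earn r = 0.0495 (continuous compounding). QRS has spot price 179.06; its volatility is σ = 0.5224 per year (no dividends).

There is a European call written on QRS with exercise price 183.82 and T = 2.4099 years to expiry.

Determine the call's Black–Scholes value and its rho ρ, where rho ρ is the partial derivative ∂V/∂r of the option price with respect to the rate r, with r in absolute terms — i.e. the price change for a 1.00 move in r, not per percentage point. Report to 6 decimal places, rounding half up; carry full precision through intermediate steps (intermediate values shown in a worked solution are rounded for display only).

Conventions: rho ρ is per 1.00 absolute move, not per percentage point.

price = 62.167283
ρ = 151.617988

σ√T = 0.5224·√2.4099 = 0.810966
d₁ = (ln(S/K) + (r+σ²/2)T) / (σ√T) = (ln(179.06/183.82) + (0.0495+0.5224²/2)·2.4099) / 0.810966 = (-0.026236 + 0.448123) / 0.810966 = 0.520228
d₂ = d₁ − σ√T = 0.520228 − 0.810966 = -0.290738
e^{−rT} = 0.887550
N(d₁) = 0.698548,  N(d₂) = 0.385626
Call price V = S·N(d₁) − K·e^{−rT}·N(d₂) = 125.081922 − 62.914639 = 62.167283
ρ = K·T·e^{−rT}·N(d₂) = 151.617988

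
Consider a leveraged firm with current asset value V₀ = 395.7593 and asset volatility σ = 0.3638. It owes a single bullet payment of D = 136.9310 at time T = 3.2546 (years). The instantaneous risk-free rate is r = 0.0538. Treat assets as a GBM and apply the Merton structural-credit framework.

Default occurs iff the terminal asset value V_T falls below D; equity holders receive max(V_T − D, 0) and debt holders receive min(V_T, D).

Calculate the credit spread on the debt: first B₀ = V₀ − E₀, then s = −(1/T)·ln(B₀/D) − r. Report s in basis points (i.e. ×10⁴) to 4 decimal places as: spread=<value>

spread=41.6513

Equity is a call on the firm's assets struck at D = 136.9310:
d₁ = [ln(V₀/D) + (r + σ²/2)T] / (σ√T)
   = [ln(395.7593/136.9310) + (0.0538 + 0.5·0.3638²)·3.2546] / (0.3638·√3.2546)
   = [1.061329 + 0.390471] / 0.656314 = 2.212052
d₂ = d₁ − σ√T = 2.212052 − 0.656314 = 1.555739
N(d₁) = 0.986518,  N(d₂) = 0.940115,  e^(−rT) = 0.839375
E₀ = V₀·N(d₁) − D·e^(−rT)·N(d₂)
   = 395.7593·0.986518 − 136.9310·0.839375·0.940115 = 282.370363
B₀ = V₀ − E₀ = 395.7593 − 282.370363 = 113.388937
spread = −(1/T)·ln(B₀/D) − r = −(1/3.2546)·ln(113.388937/136.9310) − 0.0538 = 0.00416513
in basis points: 0.00416513 × 10⁴ = 41.6513 bp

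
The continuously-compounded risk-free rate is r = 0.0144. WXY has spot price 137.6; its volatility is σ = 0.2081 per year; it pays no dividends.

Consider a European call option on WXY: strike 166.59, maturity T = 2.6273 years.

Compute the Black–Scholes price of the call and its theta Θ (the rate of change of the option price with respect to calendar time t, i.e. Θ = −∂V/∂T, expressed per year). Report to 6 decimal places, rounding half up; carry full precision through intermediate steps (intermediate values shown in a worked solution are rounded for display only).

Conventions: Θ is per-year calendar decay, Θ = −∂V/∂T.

σ√T = 0.2081·√2.6273 = 0.337308
d₁ = (ln(S/K) + (r+σ²/2)T) / (σ√T) = (ln(137.6/166.59) + (0.0144+0.2081²/2)·2.6273) / 0.337308 = (-0.191185 + 0.094722) / 0.337308 = -0.285980
d₂ = d₁ − σ√T = -0.285980 − 0.337308 = -0.623288
e^{−rT} = 0.962874
N(d₁) = 0.387447,  N(d₂) = 0.266548
Call price V = S·N(d₁) − K·e^{−rT}·N(d₂) = 53.312693 − 42.755619 = 10.557075
φ(d₁) = (1/√(2π))·e^{−d₁²/2} = 0.382958
Θ = −S·φ(d₁)·σ/(2√T) − r·K·e^{−rT}·N(d₂) = −3.382646 − 0.615681 = -3.998327

price = 10.557075
Θ = -3.998327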